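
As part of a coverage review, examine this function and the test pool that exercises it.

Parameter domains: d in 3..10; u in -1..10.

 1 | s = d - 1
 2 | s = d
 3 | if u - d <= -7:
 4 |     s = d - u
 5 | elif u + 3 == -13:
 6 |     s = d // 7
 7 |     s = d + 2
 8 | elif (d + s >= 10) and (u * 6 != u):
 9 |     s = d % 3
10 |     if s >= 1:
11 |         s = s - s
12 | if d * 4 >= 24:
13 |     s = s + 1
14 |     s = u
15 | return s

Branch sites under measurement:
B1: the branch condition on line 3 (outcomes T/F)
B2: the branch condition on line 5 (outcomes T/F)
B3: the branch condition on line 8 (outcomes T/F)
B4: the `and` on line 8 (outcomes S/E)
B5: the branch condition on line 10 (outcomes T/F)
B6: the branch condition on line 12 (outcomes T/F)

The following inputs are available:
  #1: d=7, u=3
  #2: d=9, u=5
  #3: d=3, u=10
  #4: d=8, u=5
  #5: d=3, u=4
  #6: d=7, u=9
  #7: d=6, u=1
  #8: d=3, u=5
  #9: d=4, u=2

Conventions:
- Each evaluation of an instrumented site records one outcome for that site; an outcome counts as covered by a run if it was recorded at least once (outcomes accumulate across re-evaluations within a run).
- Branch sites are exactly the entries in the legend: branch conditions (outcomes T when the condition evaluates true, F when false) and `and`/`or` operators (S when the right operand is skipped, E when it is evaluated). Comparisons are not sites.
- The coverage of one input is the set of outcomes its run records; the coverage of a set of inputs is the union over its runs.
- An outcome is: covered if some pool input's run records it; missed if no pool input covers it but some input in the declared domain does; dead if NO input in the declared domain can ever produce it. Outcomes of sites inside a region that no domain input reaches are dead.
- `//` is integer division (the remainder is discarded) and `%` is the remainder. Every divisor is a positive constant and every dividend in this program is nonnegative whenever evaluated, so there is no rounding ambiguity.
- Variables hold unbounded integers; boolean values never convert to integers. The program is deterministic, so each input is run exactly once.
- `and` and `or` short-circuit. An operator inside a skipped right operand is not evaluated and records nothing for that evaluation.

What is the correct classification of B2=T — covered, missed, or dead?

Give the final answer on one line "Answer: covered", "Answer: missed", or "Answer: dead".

no pool input records B2=T
checking all 96 inputs in the declared domain: B2=T is never recorded -> dead

Answer: dead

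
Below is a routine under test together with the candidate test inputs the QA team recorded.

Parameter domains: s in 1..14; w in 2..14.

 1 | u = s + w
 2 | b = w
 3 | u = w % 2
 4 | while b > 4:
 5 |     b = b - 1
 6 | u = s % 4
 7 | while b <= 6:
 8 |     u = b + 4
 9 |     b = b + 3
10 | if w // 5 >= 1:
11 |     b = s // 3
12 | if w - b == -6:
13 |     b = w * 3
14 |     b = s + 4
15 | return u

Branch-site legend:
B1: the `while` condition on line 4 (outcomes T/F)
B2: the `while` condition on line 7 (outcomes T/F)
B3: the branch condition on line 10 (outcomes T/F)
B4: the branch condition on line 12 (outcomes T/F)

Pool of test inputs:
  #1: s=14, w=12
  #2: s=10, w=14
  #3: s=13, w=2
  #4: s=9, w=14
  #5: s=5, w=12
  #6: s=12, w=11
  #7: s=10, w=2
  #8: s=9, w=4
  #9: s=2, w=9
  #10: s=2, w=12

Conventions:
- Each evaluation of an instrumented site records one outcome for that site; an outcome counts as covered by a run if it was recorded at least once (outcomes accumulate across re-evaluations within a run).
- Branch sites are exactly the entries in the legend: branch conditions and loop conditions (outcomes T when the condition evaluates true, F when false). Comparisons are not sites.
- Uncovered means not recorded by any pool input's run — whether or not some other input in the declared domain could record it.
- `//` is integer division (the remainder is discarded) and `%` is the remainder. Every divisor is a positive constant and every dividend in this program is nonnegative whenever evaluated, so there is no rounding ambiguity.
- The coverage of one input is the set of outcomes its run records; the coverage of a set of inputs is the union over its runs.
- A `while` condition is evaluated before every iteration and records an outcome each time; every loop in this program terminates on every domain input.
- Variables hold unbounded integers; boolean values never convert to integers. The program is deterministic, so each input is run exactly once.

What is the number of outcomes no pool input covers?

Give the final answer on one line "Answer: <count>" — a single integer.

run #1 (s=14, w=12) records B1=T, B1=F, B2=T, B2=F, B3=T, B4=F
run #2 (s=10, w=14) records B1=T, B1=F, B2=T, B2=F, B3=T, B4=F
run #3 (s=13, w=2) records B1=F, B2=T, B2=F, B3=F, B4=T
run #4 (s=9, w=14) records B1=T, B1=F, B2=T, B2=F, B3=T, B4=F
run #5 (s=5, w=12) records B1=T, B1=F, B2=T, B2=F, B3=T, B4=F
run #6 (s=12, w=11) records B1=T, B1=F, B2=T, B2=F, B3=T, B4=F
run #7 (s=10, w=2) records B1=F, B2=T, B2=F, B3=F, B4=T
run #8 (s=9, w=4) records B1=F, B2=T, B2=F, B3=F, B4=F
run #9 (s=2, w=9) records B1=T, B1=F, B2=T, B2=F, B3=T, B4=F
run #10 (s=2, w=12) records B1=T, B1=F, B2=T, B2=F, B3=T, B4=F
union over the pool: B1=T, B1=F, B2=T, B2=F, B3=T, B3=F, B4=T, B4=F
uncovered (0 of 8): none

Answer: 0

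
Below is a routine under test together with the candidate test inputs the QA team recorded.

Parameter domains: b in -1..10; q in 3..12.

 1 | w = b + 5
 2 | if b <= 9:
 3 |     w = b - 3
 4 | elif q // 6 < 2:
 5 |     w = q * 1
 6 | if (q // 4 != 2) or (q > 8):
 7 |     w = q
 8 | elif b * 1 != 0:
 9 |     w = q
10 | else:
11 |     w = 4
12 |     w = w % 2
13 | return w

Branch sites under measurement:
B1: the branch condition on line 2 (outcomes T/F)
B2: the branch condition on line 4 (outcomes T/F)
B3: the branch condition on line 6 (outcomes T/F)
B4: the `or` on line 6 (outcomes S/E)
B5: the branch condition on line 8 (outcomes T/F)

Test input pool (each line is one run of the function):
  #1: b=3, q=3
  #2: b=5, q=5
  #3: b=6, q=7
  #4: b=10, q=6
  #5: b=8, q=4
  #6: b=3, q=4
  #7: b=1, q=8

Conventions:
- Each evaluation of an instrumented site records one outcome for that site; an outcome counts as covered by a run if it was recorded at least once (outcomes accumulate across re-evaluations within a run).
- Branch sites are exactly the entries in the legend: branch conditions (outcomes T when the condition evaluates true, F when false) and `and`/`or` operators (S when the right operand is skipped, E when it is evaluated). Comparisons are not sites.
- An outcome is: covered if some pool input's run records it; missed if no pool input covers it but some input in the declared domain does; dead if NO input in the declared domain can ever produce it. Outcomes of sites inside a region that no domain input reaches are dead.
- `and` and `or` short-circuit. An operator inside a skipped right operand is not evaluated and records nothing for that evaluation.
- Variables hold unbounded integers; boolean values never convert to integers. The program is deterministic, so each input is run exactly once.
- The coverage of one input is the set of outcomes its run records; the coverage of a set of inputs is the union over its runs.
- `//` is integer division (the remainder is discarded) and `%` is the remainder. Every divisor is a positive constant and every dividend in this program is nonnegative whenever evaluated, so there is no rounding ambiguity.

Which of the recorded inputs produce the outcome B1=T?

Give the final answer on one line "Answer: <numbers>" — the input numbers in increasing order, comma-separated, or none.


input #1 (b=3, q=3): covers B1=T
input #2 (b=5, q=5): covers B1=T
input #3 (b=6, q=7): covers B1=T
input #4 (b=10, q=6): misses B1=T
input #5 (b=8, q=4): covers B1=T
input #6 (b=3, q=4): covers B1=T
input #7 (b=1, q=8): covers B1=T
Answer: 1, 2, 3, 5, 6, 7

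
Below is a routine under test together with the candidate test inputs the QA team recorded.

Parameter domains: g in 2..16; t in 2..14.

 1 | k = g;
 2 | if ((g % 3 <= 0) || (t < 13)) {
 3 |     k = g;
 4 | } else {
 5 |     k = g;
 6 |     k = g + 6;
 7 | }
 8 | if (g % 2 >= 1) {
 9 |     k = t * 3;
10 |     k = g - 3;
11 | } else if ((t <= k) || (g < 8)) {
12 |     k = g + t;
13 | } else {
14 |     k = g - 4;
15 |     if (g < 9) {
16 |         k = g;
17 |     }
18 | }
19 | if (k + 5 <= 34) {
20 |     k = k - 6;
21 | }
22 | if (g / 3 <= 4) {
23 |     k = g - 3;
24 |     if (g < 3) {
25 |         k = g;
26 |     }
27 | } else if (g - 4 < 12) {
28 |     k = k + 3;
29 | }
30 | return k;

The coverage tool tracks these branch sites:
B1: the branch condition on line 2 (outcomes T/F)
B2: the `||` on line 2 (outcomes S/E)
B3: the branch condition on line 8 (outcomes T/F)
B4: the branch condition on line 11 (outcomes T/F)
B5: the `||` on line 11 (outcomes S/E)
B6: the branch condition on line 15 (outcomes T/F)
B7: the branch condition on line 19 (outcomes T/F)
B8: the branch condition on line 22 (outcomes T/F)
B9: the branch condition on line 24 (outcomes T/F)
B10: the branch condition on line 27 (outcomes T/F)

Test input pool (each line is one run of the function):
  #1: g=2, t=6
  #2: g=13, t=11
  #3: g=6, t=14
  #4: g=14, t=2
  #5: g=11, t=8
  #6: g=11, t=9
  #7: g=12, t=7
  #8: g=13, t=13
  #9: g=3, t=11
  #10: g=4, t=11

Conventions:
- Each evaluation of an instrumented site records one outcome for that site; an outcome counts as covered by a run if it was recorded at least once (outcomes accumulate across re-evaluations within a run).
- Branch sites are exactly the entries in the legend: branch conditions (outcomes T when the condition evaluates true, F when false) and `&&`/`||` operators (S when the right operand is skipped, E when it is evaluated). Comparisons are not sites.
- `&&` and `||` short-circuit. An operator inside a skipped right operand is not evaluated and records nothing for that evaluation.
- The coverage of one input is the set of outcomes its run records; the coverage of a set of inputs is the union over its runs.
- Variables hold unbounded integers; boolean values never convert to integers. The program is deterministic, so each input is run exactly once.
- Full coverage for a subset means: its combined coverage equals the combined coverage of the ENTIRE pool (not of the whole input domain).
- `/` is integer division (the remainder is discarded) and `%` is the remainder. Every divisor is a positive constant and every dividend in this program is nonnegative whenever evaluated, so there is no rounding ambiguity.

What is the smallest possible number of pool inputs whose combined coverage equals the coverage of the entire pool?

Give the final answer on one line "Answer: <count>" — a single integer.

input #1 (g=2, t=6): covers B1=T, B2=E, B3=F, B4=T, B5=E, B7=T, B8=T, B9=T
input #2 (g=13, t=11): covers B1=T, B2=E, B3=T, B7=T, B8=T, B9=F
input #3 (g=6, t=14): covers B1=T, B2=S, B3=F, B4=T, B5=E, B7=T, B8=T, B9=F
input #4 (g=14, t=2): covers B1=T, B2=E, B3=F, B4=T, B5=S, B7=T, B8=T, B9=F
input #5 (g=11, t=8): covers B1=T, B2=E, B3=T, B7=T, B8=T, B9=F
input #6 (g=11, t=9): covers B1=T, B2=E, B3=T, B7=T, B8=T, B9=F
input #7 (g=12, t=7): covers B1=T, B2=S, B3=F, B4=T, B5=S, B7=T, B8=T, B9=F
input #8 (g=13, t=13): covers B1=F, B2=E, B3=T, B7=T, B8=T, B9=F
input #9 (g=3, t=11): covers B1=T, B2=S, B3=T, B7=T, B8=T, B9=F
input #10 (g=4, t=11): covers B1=T, B2=E, B3=F, B4=T, B5=E, B7=T, B8=T, B9=F
union over all inputs: B1=T, B1=F, B2=S, B2=E, B3=T, B3=F, B4=T, B5=S, B5=E, B7=T, B8=T, B9=T, B9=F (13 outcomes)
size 1 is not enough: best union over all size-1 subsets is 8/13
size 2 is not enough: best union over all size-2 subsets is 11/13
at size 3, {1, 7, 8} reaches all 13 outcomes; every lexicographically earlier size-3 subset fails

Answer: 3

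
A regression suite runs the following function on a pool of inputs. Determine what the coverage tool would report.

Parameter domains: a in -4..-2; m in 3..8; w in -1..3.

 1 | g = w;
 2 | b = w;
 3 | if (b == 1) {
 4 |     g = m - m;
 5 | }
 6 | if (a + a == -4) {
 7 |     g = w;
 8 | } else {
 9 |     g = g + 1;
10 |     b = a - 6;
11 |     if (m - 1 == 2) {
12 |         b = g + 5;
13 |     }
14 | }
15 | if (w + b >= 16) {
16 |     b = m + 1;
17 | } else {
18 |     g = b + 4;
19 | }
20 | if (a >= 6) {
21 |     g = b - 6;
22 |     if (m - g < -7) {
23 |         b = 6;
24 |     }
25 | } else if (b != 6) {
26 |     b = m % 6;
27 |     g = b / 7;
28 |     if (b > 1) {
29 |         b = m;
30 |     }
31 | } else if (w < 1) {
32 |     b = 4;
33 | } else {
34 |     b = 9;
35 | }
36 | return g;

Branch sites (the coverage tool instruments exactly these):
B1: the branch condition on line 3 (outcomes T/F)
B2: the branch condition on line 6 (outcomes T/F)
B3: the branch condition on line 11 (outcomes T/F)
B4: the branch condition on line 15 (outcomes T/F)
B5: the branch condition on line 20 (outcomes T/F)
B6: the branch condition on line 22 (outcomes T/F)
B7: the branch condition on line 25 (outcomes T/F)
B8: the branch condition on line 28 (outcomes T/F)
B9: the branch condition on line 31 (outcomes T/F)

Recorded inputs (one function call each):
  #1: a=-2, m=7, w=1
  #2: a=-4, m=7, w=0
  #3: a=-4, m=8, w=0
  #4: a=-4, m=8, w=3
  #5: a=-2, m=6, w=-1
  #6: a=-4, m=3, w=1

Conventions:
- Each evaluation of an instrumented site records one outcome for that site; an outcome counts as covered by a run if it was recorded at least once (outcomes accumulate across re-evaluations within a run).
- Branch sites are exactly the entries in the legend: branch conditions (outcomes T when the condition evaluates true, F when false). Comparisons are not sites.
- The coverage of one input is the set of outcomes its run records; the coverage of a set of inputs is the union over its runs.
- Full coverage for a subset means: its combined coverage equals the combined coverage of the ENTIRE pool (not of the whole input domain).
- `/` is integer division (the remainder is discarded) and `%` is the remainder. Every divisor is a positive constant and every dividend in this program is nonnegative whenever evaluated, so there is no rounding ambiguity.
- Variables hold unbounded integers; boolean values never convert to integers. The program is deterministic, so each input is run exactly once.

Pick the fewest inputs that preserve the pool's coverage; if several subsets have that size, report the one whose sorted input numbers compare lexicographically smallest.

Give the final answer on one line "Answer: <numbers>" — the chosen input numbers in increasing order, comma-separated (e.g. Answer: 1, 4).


input #1, a=-2, m=7, w=1: events B1->T, B2->T, B4->F, B5->F, B7->T, B8->F; outcomes B1=T, B2=T, B4=F, B5=F, B7=T, B8=F
input #2, a=-4, m=7, w=0: events B1->F, B2->F, B3->F, B4->F, B5->F, B7->T, B8->F; outcomes B1=F, B2=F, B3=F, B4=F, B5=F, B7=T, B8=F
input #3, a=-4, m=8, w=0: events B1->F, B2->F, B3->F, B4->F, B5->F, B7->T, B8->T; outcomes B1=F, B2=F, B3=F, B4=F, B5=F, B7=T, B8=T
input #4, a=-4, m=8, w=3: events B1->F, B2->F, B3->F, B4->F, B5->F, B7->T, B8->T; outcomes B1=F, B2=F, B3=F, B4=F, B5=F, B7=T, B8=T
input #5, a=-2, m=6, w=-1: events B1->F, B2->T, B4->F, B5->F, B7->T, B8->F; outcomes B1=F, B2=T, B4=F, B5=F, B7=T, B8=F
input #6, a=-4, m=3, w=1: events B1->T, B2->F, B3->T, B4->F, B5->F, B7->F, B9->F; outcomes B1=T, B2=F, B3=T, B4=F, B5=F, B7=F, B9=F
together the pool reaches 13 outcomes: B1=T, B1=F, B2=T, B2=F, B3=T, B3=F, B4=F, B5=F, B7=T, B7=F, B8=T, B8=F, B9=F
no size-1 subset reaches all 13 outcomes (best union: 7/13)
no size-2 subset reaches all 13 outcomes (best union: 11/13)
the canonical winner is {1, 3, 6}: size 3, full 13-outcome coverage, earliest index list among size-3 covers
Answer: 1, 3, 6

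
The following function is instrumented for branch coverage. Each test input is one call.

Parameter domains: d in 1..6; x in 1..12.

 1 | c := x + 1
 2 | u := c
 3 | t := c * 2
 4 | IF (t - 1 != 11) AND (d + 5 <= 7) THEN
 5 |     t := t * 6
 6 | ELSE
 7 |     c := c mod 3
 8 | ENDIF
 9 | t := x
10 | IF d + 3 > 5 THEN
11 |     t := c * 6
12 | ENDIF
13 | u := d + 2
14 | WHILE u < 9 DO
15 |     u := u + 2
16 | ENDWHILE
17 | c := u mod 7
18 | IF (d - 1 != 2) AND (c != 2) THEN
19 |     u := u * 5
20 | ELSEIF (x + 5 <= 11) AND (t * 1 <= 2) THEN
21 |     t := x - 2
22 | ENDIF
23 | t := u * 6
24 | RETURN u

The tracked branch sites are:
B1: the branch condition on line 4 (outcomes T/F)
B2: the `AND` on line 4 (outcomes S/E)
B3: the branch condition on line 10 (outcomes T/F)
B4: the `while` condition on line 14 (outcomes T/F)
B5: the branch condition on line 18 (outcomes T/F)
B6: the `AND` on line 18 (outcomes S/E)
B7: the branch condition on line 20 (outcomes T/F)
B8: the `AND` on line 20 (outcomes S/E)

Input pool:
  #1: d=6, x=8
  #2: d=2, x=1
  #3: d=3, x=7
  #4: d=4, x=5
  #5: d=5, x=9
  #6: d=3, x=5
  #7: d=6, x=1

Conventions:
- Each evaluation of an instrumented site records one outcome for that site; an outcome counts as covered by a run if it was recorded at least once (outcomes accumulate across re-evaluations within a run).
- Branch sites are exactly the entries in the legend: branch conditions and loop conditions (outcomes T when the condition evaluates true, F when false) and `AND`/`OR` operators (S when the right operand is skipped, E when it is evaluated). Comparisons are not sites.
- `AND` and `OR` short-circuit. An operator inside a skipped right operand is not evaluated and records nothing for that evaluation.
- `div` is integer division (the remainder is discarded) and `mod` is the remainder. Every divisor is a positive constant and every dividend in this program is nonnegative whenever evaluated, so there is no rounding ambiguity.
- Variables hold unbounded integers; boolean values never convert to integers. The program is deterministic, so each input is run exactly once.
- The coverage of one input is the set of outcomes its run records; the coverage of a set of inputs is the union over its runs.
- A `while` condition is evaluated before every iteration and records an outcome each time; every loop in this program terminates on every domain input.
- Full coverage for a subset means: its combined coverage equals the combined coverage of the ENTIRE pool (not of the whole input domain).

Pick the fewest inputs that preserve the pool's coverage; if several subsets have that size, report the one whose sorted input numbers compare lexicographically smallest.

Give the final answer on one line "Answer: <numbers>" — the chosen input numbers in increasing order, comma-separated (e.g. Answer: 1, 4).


#1 (d=6, x=8) -> B2->E, B1->F, B3->T, B4->T, B4->F, B6->E, B5->T; covered: B1=F, B2=E, B3=T, B4=T, B4=F, B5=T, B6=E
#2 (d=2, x=1) -> B2->E, B1->T, B3->F, B4->T, B4->T, B4->T, B4->F, B6->E, B5->T; covered: B1=T, B2=E, B3=F, B4=T, B4=F, B5=T, B6=E
#3 (d=3, x=7) -> B2->E, B1->F, B3->T, B4->T, B4->T, B4->F, B6->S, B5->F, B8->S, B7->F; covered: B1=F, B2=E, B3=T, B4=T, B4=F, B5=F, B6=S, B7=F, B8=S
#4 (d=4, x=5) -> B2->S, B1->F, B3->T, B4->T, B4->T, B4->F, B6->E, B5->T; covered: B1=F, B2=S, B3=T, B4=T, B4=F, B5=T, B6=E
#5 (d=5, x=9) -> B2->E, B1->F, B3->T, B4->T, B4->F, B6->E, B5->F, B8->S, B7->F; covered: B1=F, B2=E, B3=T, B4=T, B4=F, B5=F, B6=E, B7=F, B8=S
#6 (d=3, x=5) -> B2->S, B1->F, B3->T, B4->T, B4->T, B4->F, B6->S, B5->F, B8->E, B7->T; covered: B1=F, B2=S, B3=T, B4=T, B4=F, B5=F, B6=S, B7=T, B8=E
#7 (d=6, x=1) -> B2->E, B1->F, B3->T, B4->T, B4->F, B6->E, B5->T; covered: B1=F, B2=E, B3=T, B4=T, B4=F, B5=T, B6=E
union over all inputs: B1=T, B1=F, B2=S, B2=E, B3=T, B3=F, B4=T, B4=F, B5=T, B5=F, B6=S, B6=E, B7=T, B7=F, B8=S, B8=E (16 outcomes)
checked all size-1 subsets: none covers 16 outcomes (max 9/16)
checked all size-2 subsets: none covers 16 outcomes (max 14/16)
the canonical winner is {2, 3, 6}: size 3, full 16-outcome coverage, earliest index list among size-3 covers
Answer: 2, 3, 6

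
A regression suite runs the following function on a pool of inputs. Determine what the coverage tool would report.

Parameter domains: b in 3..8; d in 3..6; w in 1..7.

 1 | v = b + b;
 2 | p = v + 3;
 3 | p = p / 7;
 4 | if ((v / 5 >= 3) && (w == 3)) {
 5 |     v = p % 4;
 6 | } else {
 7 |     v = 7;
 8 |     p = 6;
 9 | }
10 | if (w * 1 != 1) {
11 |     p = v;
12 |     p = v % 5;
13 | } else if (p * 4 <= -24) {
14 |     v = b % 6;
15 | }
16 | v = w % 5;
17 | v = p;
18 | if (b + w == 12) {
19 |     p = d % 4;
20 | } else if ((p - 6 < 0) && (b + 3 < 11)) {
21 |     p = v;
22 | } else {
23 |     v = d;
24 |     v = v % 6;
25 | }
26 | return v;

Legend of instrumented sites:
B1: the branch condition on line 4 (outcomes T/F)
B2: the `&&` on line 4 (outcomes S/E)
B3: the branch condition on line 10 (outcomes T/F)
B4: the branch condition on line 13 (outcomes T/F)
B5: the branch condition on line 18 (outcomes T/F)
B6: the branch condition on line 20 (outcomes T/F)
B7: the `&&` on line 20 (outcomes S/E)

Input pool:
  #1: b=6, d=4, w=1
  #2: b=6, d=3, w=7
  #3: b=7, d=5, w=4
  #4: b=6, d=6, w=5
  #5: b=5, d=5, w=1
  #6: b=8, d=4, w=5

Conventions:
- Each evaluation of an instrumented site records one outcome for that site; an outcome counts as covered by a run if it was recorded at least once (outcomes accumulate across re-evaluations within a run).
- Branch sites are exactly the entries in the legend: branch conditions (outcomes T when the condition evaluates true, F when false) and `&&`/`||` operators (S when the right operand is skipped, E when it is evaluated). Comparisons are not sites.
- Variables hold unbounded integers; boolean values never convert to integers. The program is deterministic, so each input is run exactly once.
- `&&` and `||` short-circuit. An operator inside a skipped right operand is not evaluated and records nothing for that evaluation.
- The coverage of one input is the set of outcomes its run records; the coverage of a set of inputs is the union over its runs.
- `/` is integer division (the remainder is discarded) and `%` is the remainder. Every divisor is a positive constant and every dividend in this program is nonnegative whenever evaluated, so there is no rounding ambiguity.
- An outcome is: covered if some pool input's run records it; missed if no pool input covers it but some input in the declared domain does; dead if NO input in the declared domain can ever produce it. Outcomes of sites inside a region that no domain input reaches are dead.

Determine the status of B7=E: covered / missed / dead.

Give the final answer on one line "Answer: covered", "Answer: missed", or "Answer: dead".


B7=E is recorded by pool input(s) 2, 3, 4, 6 -> covered
Answer: covered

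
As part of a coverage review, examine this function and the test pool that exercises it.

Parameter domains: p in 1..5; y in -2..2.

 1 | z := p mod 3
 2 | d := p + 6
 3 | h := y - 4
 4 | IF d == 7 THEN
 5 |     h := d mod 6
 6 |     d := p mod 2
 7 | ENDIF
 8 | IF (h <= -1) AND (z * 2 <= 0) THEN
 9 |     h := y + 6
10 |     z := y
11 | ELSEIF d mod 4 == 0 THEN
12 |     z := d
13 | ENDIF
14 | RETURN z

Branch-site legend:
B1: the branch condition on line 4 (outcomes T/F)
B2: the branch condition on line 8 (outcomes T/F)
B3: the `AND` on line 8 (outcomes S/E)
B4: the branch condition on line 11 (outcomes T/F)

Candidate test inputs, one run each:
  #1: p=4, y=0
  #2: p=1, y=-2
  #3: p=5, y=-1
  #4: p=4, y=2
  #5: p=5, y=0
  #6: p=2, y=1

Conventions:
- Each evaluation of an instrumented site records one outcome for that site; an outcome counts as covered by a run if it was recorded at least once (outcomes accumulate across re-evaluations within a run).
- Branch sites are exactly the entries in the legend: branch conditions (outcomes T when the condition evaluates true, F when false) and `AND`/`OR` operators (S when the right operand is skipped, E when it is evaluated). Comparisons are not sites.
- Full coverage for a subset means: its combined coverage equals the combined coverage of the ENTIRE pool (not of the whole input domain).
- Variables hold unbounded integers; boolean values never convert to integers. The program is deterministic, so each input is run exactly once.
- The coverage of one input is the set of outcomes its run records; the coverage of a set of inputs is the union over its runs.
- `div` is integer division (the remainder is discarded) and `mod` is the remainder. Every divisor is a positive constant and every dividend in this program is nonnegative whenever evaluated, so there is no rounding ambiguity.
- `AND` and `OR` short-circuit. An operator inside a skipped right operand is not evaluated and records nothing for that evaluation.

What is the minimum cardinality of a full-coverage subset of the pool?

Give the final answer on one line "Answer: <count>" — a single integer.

input #1, p=4, y=0: events B1->F, B3->E, B2->F, B4->F; outcomes B1=F, B2=F, B3=E, B4=F
input #2, p=1, y=-2: events B1->T, B3->S, B2->F, B4->F; outcomes B1=T, B2=F, B3=S, B4=F
input #3, p=5, y=-1: events B1->F, B3->E, B2->F, B4->F; outcomes B1=F, B2=F, B3=E, B4=F
input #4, p=4, y=2: events B1->F, B3->E, B2->F, B4->F; outcomes B1=F, B2=F, B3=E, B4=F
input #5, p=5, y=0: events B1->F, B3->E, B2->F, B4->F; outcomes B1=F, B2=F, B3=E, B4=F
input #6, p=2, y=1: events B1->F, B3->E, B2->F, B4->T; outcomes B1=F, B2=F, B3=E, B4=T
pool-wide coverage (7 outcomes): B1=T, B1=F, B2=F, B3=S, B3=E, B4=T, B4=F
size 1 is not enough: best union over all size-1 subsets is 4/7
inputs {2, 6} (size 2) cover everything; no size-2 subset with a lexicographically smaller index list covers all 7

Answer: 2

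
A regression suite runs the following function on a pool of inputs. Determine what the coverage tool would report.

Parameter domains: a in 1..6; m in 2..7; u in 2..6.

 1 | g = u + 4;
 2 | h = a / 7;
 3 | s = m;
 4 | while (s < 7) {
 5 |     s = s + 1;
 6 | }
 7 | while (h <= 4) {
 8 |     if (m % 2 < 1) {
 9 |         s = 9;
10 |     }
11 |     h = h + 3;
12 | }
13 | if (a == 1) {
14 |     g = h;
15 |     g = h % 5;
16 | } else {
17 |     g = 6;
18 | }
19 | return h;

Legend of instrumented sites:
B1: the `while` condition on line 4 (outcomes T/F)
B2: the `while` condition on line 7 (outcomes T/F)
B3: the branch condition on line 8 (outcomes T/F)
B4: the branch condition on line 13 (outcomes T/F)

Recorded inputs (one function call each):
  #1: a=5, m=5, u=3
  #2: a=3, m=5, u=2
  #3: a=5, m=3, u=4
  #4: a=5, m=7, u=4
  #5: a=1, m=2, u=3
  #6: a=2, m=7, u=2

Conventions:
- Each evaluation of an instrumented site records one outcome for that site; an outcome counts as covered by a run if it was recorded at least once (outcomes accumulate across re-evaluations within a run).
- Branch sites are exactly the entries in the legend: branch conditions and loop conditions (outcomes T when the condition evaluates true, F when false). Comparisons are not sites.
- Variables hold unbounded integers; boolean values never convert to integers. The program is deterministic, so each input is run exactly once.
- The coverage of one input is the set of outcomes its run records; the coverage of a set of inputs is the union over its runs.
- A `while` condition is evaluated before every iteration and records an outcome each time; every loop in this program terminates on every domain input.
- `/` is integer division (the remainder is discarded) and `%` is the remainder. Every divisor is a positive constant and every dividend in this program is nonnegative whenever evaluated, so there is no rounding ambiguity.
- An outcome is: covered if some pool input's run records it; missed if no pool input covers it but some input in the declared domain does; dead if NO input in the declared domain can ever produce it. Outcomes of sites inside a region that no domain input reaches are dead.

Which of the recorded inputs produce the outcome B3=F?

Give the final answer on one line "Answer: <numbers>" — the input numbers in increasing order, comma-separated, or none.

input #1 (a=5, m=5, u=3): covers B3=F
input #2 (a=3, m=5, u=2): covers B3=F
input #3 (a=5, m=3, u=4): covers B3=F
input #4 (a=5, m=7, u=4): covers B3=F
input #5 (a=1, m=2, u=3): misses B3=F
input #6 (a=2, m=7, u=2): covers B3=F

Answer: 1, 2, 3, 4, 6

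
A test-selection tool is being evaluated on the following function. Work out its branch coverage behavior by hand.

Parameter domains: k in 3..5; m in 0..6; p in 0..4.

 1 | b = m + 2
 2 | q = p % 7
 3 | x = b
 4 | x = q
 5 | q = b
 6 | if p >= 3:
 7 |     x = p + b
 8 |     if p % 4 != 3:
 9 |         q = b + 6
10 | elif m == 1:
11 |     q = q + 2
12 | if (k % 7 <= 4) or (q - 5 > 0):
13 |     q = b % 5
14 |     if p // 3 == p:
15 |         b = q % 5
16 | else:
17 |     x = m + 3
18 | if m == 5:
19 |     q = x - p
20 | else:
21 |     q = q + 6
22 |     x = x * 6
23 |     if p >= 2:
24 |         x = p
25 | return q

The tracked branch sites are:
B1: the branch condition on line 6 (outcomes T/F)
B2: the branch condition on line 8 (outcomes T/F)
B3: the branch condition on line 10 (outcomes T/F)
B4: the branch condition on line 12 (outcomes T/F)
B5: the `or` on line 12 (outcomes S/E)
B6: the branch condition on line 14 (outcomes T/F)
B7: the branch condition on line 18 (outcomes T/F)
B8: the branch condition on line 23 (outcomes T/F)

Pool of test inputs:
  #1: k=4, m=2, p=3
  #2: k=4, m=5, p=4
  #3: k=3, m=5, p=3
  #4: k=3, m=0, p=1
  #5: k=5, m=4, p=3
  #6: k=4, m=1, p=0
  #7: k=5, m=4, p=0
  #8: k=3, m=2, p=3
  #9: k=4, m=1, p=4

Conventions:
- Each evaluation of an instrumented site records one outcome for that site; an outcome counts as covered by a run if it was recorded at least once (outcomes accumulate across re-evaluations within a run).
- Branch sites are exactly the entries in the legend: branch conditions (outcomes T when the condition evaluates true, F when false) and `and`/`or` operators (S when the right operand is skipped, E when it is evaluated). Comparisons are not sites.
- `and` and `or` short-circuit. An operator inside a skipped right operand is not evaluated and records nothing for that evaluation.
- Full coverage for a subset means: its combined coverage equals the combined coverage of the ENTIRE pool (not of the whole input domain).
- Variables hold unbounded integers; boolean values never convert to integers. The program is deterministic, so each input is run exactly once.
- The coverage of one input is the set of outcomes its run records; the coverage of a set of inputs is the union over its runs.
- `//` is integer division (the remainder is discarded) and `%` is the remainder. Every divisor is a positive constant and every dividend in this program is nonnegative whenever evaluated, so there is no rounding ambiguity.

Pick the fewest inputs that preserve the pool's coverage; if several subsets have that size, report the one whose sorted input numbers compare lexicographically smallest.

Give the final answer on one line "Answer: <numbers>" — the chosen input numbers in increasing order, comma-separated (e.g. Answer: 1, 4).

input #1 (k=4, m=2, p=3): events B1->T, B2->F, B5->S, B4->T, B6->F, B7->F, B8->T; covers B1=T, B2=F, B4=T, B5=S, B6=F, B7=F, B8=T
input #2 (k=4, m=5, p=4): events B1->T, B2->T, B5->S, B4->T, B6->F, B7->T; covers B1=T, B2=T, B4=T, B5=S, B6=F, B7=T
input #3 (k=3, m=5, p=3): events B1->T, B2->F, B5->S, B4->T, B6->F, B7->T; covers B1=T, B2=F, B4=T, B5=S, B6=F, B7=T
input #4 (k=3, m=0, p=1): events B1->F, B3->F, B5->S, B4->T, B6->F, B7->F, B8->F; covers B1=F, B3=F, B4=T, B5=S, B6=F, B7=F, B8=F
input #5 (k=5, m=4, p=3): events B1->T, B2->F, B5->E, B4->T, B6->F, B7->F, B8->T; covers B1=T, B2=F, B4=T, B5=E, B6=F, B7=F, B8=T
input #6 (k=4, m=1, p=0): events B1->F, B3->T, B5->S, B4->T, B6->T, B7->F, B8->F; covers B1=F, B3=T, B4=T, B5=S, B6=T, B7=F, B8=F
input #7 (k=5, m=4, p=0): events B1->F, B3->F, B5->E, B4->T, B6->T, B7->F, B8->F; covers B1=F, B3=F, B4=T, B5=E, B6=T, B7=F, B8=F
input #8 (k=3, m=2, p=3): events B1->T, B2->F, B5->S, B4->T, B6->F, B7->F, B8->T; covers B1=T, B2=F, B4=T, B5=S, B6=F, B7=F, B8=T
input #9 (k=4, m=1, p=4): events B1->T, B2->T, B5->S, B4->T, B6->F, B7->F, B8->T; covers B1=T, B2=T, B4=T, B5=S, B6=F, B7=F, B8=T
union over all inputs: B1=T, B1=F, B2=T, B2=F, B3=T, B3=F, B4=T, B5=S, B5=E, B6=T, B6=F, B7=T, B7=F, B8=T, B8=F (15 outcomes)
every size-1 subset falls short of the 15 outcomes (best: 7/15)
every size-2 subset falls short of the 15 outcomes (best: 12/15)
every size-3 subset falls short of the 15 outcomes (best: 14/15)
the canonical winner is {1, 2, 6, 7}: size 4, full 15-outcome coverage, earliest index list among size-4 covers

Answer: 1, 2, 6, 7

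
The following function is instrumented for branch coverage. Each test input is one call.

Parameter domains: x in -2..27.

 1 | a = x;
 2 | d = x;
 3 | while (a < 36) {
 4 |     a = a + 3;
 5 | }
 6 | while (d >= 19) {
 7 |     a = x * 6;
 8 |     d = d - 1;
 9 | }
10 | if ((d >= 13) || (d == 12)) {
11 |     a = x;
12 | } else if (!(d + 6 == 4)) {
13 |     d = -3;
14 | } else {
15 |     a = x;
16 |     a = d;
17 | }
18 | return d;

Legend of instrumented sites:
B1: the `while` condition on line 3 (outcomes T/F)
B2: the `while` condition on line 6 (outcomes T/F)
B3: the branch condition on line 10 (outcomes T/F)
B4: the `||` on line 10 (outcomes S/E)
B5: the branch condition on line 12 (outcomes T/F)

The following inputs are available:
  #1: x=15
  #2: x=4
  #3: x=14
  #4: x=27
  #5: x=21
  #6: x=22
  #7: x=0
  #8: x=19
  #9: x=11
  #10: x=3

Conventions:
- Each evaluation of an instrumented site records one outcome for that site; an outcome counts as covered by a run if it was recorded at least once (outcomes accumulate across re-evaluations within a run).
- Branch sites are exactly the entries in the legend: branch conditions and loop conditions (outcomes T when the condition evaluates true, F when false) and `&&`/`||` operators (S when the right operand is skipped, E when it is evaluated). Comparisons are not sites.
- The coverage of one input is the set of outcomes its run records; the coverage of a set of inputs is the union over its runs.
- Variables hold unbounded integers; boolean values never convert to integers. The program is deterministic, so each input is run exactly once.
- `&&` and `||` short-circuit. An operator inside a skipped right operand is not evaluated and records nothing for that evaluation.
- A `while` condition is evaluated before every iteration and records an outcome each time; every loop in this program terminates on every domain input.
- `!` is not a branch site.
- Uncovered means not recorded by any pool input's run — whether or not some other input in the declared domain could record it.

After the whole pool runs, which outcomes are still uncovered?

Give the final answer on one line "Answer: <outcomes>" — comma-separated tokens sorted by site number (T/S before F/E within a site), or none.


run #1 (x=15) records B1=T, B1=F, B2=F, B3=T, B4=S
run #2 (x=4) records B1=T, B1=F, B2=F, B3=F, B4=E, B5=T
run #3 (x=14) records B1=T, B1=F, B2=F, B3=T, B4=S
run #4 (x=27) records B1=T, B1=F, B2=T, B2=F, B3=T, B4=S
run #5 (x=21) records B1=T, B1=F, B2=T, B2=F, B3=T, B4=S
run #6 (x=22) records B1=T, B1=F, B2=T, B2=F, B3=T, B4=S
run #7 (x=0) records B1=T, B1=F, B2=F, B3=F, B4=E, B5=T
run #8 (x=19) records B1=T, B1=F, B2=T, B2=F, B3=T, B4=S
run #9 (x=11) records B1=T, B1=F, B2=F, B3=F, B4=E, B5=T
run #10 (x=3) records B1=T, B1=F, B2=F, B3=F, B4=E, B5=T
union over the pool: B1=T, B1=F, B2=T, B2=F, B3=T, B3=F, B4=S, B4=E, B5=T
uncovered (1 of 10): B5=F
Answer: B5=F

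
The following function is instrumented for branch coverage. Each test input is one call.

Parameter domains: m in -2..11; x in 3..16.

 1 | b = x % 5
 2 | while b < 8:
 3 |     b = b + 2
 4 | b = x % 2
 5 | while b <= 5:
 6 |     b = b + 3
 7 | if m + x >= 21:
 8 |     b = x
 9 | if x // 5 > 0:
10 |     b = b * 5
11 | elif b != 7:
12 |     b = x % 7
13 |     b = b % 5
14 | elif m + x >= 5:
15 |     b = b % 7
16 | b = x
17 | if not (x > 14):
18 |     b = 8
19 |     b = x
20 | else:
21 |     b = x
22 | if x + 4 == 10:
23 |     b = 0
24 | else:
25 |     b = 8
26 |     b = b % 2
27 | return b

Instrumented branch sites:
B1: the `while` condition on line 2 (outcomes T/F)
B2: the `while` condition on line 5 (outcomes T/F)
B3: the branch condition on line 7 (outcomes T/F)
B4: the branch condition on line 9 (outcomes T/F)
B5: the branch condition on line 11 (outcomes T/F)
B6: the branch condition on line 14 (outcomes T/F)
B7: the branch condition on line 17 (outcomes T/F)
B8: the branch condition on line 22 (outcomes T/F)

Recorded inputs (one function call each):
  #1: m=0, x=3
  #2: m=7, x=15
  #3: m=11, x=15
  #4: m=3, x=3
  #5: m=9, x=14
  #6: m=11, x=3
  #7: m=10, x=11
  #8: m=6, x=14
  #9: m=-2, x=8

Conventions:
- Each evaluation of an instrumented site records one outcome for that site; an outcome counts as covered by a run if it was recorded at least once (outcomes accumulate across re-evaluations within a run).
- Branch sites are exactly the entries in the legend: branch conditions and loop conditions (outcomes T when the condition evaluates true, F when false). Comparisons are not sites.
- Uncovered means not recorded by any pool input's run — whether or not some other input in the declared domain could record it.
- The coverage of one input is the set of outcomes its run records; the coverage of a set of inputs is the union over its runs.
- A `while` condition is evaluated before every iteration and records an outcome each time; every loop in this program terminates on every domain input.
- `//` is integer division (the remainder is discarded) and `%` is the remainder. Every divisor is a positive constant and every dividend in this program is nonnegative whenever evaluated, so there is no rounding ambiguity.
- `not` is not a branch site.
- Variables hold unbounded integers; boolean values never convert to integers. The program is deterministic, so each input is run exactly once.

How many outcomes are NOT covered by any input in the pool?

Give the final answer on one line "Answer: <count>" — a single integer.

input #1, m=0, x=3: events B1->T, B1->T, B1->T, B1->F, B2->T, B2->T, B2->F, B3->F, B4->F, B5->F, B6->F, B7->T, B8->F; outcomes B1=T, B1=F, B2=T, B2=F, B3=F, B4=F, B5=F, B6=F, B7=T, B8=F
input #2, m=7, x=15: events B1->T, B1->T, B1->T, B1->T, B1->F, B2->T, B2->T, B2->F, B3->T, B4->T, B7->F, B8->F; outcomes B1=T, B1=F, B2=T, B2=F, B3=T, B4=T, B7=F, B8=F
input #3, m=11, x=15: events B1->T, B1->T, B1->T, B1->T, B1->F, B2->T, B2->T, B2->F, B3->T, B4->T, B7->F, B8->F; outcomes B1=T, B1=F, B2=T, B2=F, B3=T, B4=T, B7=F, B8=F
input #4, m=3, x=3: events B1->T, B1->T, B1->T, B1->F, B2->T, B2->T, B2->F, B3->F, B4->F, B5->F, B6->T, B7->T, B8->F; outcomes B1=T, B1=F, B2=T, B2=F, B3=F, B4=F, B5=F, B6=T, B7=T, B8=F
input #5, m=9, x=14: events B1->T, B1->T, B1->F, B2->T, B2->T, B2->F, B3->T, B4->T, B7->T, B8->F; outcomes B1=T, B1=F, B2=T, B2=F, B3=T, B4=T, B7=T, B8=F
input #6, m=11, x=3: events B1->T, B1->T, B1->T, B1->F, B2->T, B2->T, B2->F, B3->F, B4->F, B5->F, B6->T, B7->T, B8->F; outcomes B1=T, B1=F, B2=T, B2=F, B3=F, B4=F, B5=F, B6=T, B7=T, B8=F
input #7, m=10, x=11: events B1->T, B1->T, B1->T, B1->T, B1->F, B2->T, B2->T, B2->F, B3->T, B4->T, B7->T, B8->F; outcomes B1=T, B1=F, B2=T, B2=F, B3=T, B4=T, B7=T, B8=F
input #8, m=6, x=14: events B1->T, B1->T, B1->F, B2->T, B2->T, B2->F, B3->F, B4->T, B7->T, B8->F; outcomes B1=T, B1=F, B2=T, B2=F, B3=F, B4=T, B7=T, B8=F
input #9, m=-2, x=8: events B1->T, B1->T, B1->T, B1->F, B2->T, B2->T, B2->F, B3->F, B4->T, B7->T, B8->F; outcomes B1=T, B1=F, B2=T, B2=F, B3=F, B4=T, B7=T, B8=F
union over the pool: B1=T, B1=F, B2=T, B2=F, B3=T, B3=F, B4=T, B4=F, B5=F, B6=T, B6=F, B7=T, B7=F, B8=F
uncovered (2 of 16): B5=T, B8=T

Answer: 2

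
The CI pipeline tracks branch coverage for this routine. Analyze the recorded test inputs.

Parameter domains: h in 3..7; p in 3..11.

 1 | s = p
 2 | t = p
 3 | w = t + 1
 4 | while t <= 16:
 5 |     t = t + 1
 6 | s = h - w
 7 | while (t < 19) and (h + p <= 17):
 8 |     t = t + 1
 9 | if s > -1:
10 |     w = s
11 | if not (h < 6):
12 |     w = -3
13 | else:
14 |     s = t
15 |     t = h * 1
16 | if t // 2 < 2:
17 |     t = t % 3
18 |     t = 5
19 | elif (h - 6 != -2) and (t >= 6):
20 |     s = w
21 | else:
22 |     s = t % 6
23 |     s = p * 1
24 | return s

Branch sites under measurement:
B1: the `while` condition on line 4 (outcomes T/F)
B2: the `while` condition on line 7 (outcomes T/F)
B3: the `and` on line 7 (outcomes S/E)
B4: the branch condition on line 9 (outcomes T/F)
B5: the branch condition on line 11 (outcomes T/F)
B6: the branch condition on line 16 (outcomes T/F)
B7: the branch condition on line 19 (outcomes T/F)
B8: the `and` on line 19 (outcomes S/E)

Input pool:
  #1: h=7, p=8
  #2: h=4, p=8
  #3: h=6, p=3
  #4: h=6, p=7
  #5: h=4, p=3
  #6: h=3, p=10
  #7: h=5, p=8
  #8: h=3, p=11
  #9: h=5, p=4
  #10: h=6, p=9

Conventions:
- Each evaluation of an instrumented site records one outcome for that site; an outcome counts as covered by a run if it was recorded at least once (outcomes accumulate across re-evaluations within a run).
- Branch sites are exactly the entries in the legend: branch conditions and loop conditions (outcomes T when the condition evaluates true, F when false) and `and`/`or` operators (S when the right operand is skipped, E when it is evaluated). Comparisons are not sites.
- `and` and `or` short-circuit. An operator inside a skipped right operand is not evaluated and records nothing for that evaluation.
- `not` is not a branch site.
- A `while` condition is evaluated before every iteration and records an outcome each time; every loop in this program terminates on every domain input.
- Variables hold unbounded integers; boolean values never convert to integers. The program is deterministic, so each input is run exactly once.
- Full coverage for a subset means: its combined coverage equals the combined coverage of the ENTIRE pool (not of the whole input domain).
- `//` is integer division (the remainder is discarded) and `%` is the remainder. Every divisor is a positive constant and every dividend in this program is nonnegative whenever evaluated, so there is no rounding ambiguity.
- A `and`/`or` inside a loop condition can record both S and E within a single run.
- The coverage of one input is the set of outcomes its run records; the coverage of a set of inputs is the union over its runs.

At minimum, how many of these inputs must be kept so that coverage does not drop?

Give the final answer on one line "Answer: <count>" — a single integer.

#1 (h=7, p=8) -> covered: B1=T, B1=F, B2=T, B2=F, B3=S, B3=E, B4=F, B5=T, B6=F, B7=T, B8=E
#2 (h=4, p=8) -> covered: B1=T, B1=F, B2=T, B2=F, B3=S, B3=E, B4=F, B5=F, B6=F, B7=F, B8=S
#3 (h=6, p=3) -> covered: B1=T, B1=F, B2=T, B2=F, B3=S, B3=E, B4=T, B5=T, B6=F, B7=T, B8=E
#4 (h=6, p=7) -> covered: B1=T, B1=F, B2=T, B2=F, B3=S, B3=E, B4=F, B5=T, B6=F, B7=T, B8=E
#5 (h=4, p=3) -> covered: B1=T, B1=F, B2=T, B2=F, B3=S, B3=E, B4=T, B5=F, B6=F, B7=F, B8=S
#6 (h=3, p=10) -> covered: B1=T, B1=F, B2=T, B2=F, B3=S, B3=E, B4=F, B5=F, B6=T
#7 (h=5, p=8) -> covered: B1=T, B1=F, B2=T, B2=F, B3=S, B3=E, B4=F, B5=F, B6=F, B7=F, B8=E
#8 (h=3, p=11) -> covered: B1=T, B1=F, B2=T, B2=F, B3=S, B3=E, B4=F, B5=F, B6=T
#9 (h=5, p=4) -> covered: B1=T, B1=F, B2=T, B2=F, B3=S, B3=E, B4=T, B5=F, B6=F, B7=F, B8=E
#10 (h=6, p=9) -> covered: B1=T, B1=F, B2=T, B2=F, B3=S, B3=E, B4=F, B5=T, B6=F, B7=T, B8=E
together the pool reaches 16 outcomes: B1=T, B1=F, B2=T, B2=F, B3=S, B3=E, B4=T, B4=F, B5=T, B5=F, B6=T, B6=F, B7=T, B7=F, B8=S, B8=E
checked all size-1 subsets: none covers 16 outcomes (max 11/16)
checked all size-2 subsets: none covers 16 outcomes (max 15/16)
at size 3, {1, 5, 6} reaches all 16 outcomes; every lexicographically earlier size-3 subset fails

Answer: 3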